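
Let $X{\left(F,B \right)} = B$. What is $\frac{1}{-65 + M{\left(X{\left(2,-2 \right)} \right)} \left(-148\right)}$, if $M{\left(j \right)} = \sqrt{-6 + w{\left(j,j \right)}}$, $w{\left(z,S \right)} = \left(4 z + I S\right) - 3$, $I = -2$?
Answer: $\frac{i}{- 65 i + 148 \sqrt{13}} \approx -0.00022493 + 0.0018466 i$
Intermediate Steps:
$w{\left(z,S \right)} = -3 - 2 S + 4 z$ ($w{\left(z,S \right)} = \left(4 z - 2 S\right) - 3 = \left(- 2 S + 4 z\right) - 3 = -3 - 2 S + 4 z$)
$M{\left(j \right)} = \sqrt{-9 + 2 j}$ ($M{\left(j \right)} = \sqrt{-6 - \left(3 - 2 j\right)} = \sqrt{-6 + \left(-3 + 2 j\right)} = \sqrt{-9 + 2 j}$)
$\frac{1}{-65 + M{\left(X{\left(2,-2 \right)} \right)} \left(-148\right)} = \frac{1}{-65 + \sqrt{-9 + 2 \left(-2\right)} \left(-148\right)} = \frac{1}{-65 + \sqrt{-9 - 4} \left(-148\right)} = \frac{1}{-65 + \sqrt{-13} \left(-148\right)} = \frac{1}{-65 + i \sqrt{13} \left(-148\right)} = \frac{1}{-65 - 148 i \sqrt{13}}$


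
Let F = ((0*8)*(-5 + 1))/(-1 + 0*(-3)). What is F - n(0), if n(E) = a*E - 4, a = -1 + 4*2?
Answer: 4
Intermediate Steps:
a = 7 (a = -1 + 8 = 7)
n(E) = -4 + 7*E (n(E) = 7*E - 4 = -4 + 7*E)
F = 0 (F = (0*(-4))/(-1 + 0) = 0/(-1) = 0*(-1) = 0)
F - n(0) = 0 - (-4 + 7*0) = 0 - (-4 + 0) = 0 - 1*(-4) = 0 + 4 = 4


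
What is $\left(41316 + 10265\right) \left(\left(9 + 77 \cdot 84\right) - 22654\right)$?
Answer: $-834425837$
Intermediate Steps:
$\left(41316 + 10265\right) \left(\left(9 + 77 \cdot 84\right) - 22654\right) = 51581 \left(\left(9 + 6468\right) - 22654\right) = 51581 \left(6477 - 22654\right) = 51581 \left(-16177\right) = -834425837$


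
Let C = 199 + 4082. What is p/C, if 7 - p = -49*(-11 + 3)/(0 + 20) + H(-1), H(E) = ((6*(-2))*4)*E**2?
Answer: 59/7135 ≈ 0.0082691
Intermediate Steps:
C = 4281
H(E) = -48*E**2 (H(E) = (-12*4)*E**2 = -48*E**2)
p = 177/5 (p = 7 - (-49*(-11 + 3)/(0 + 20) - 48*(-1)**2) = 7 - (-(-392)/20 - 48*1) = 7 - (-(-392)/20 - 48) = 7 - (-49*(-2/5) - 48) = 7 - (98/5 - 48) = 7 - 1*(-142/5) = 7 + 142/5 = 177/5 ≈ 35.400)
p/C = (177/5)/4281 = (177/5)*(1/4281) = 59/7135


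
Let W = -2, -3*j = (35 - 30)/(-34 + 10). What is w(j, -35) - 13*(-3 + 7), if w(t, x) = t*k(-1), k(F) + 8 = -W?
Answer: -629/12 ≈ -52.417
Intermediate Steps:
j = 5/72 (j = -(35 - 30)/(3*(-34 + 10)) = -5/(3*(-24)) = -5*(-1)/(3*24) = -1/3*(-5/24) = 5/72 ≈ 0.069444)
k(F) = -6 (k(F) = -8 - 1*(-2) = -8 + 2 = -6)
w(t, x) = -6*t (w(t, x) = t*(-6) = -6*t)
w(j, -35) - 13*(-3 + 7) = -6*5/72 - 13*(-3 + 7) = -5/12 - 13*4 = -5/12 - 1*52 = -5/12 - 52 = -629/12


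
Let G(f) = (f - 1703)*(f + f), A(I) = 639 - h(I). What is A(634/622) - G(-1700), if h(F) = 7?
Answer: -11569568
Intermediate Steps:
A(I) = 632 (A(I) = 639 - 1*7 = 639 - 7 = 632)
G(f) = 2*f*(-1703 + f) (G(f) = (-1703 + f)*(2*f) = 2*f*(-1703 + f))
A(634/622) - G(-1700) = 632 - 2*(-1700)*(-1703 - 1700) = 632 - 2*(-1700)*(-3403) = 632 - 1*11570200 = 632 - 11570200 = -11569568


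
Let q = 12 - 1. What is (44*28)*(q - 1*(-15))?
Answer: 32032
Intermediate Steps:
q = 11
(44*28)*(q - 1*(-15)) = (44*28)*(11 - 1*(-15)) = 1232*(11 + 15) = 1232*26 = 32032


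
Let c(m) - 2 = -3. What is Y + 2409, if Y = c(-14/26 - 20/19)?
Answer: 2408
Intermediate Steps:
c(m) = -1 (c(m) = 2 - 3 = -1)
Y = -1
Y + 2409 = -1 + 2409 = 2408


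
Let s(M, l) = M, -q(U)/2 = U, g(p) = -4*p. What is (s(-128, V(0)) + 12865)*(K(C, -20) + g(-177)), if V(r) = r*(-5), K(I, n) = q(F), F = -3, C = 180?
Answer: 9094218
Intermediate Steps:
q(U) = -2*U
K(I, n) = 6 (K(I, n) = -2*(-3) = 6)
V(r) = -5*r
(s(-128, V(0)) + 12865)*(K(C, -20) + g(-177)) = (-128 + 12865)*(6 - 4*(-177)) = 12737*(6 + 708) = 12737*714 = 9094218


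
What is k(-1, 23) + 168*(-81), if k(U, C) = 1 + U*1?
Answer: -13608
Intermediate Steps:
k(U, C) = 1 + U
k(-1, 23) + 168*(-81) = (1 - 1) + 168*(-81) = 0 - 13608 = -13608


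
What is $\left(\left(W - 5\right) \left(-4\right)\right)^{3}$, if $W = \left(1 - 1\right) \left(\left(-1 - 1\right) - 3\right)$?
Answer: $8000$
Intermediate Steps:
$W = 0$ ($W = 0 \left(-2 - 3\right) = 0 \left(-5\right) = 0$)
$\left(\left(W - 5\right) \left(-4\right)\right)^{3} = \left(\left(0 - 5\right) \left(-4\right)\right)^{3} = \left(\left(-5\right) \left(-4\right)\right)^{3} = 20^{3} = 8000$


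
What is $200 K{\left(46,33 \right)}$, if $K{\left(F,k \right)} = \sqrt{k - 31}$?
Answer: $200 \sqrt{2} \approx 282.84$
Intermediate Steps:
$K{\left(F,k \right)} = \sqrt{-31 + k}$
$200 K{\left(46,33 \right)} = 200 \sqrt{-31 + 33} = 200 \sqrt{2}$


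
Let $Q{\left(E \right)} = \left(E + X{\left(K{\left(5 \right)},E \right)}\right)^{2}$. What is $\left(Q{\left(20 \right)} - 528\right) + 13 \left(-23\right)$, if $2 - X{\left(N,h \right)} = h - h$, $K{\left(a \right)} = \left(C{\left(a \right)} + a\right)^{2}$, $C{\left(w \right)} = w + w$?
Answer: $-343$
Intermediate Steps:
$C{\left(w \right)} = 2 w$
$K{\left(a \right)} = 9 a^{2}$ ($K{\left(a \right)} = \left(2 a + a\right)^{2} = \left(3 a\right)^{2} = 9 a^{2}$)
$X{\left(N,h \right)} = 2$ ($X{\left(N,h \right)} = 2 - \left(h - h\right) = 2 - 0 = 2 + 0 = 2$)
$Q{\left(E \right)} = \left(2 + E\right)^{2}$ ($Q{\left(E \right)} = \left(E + 2\right)^{2} = \left(2 + E\right)^{2}$)
$\left(Q{\left(20 \right)} - 528\right) + 13 \left(-23\right) = \left(\left(2 + 20\right)^{2} - 528\right) + 13 \left(-23\right) = \left(22^{2} - 528\right) - 299 = \left(484 - 528\right) - 299 = -44 - 299 = -343$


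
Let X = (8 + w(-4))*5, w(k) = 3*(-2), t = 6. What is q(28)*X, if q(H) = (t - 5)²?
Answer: 10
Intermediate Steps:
q(H) = 1 (q(H) = (6 - 5)² = 1² = 1)
w(k) = -6
X = 10 (X = (8 - 6)*5 = 2*5 = 10)
q(28)*X = 1*10 = 10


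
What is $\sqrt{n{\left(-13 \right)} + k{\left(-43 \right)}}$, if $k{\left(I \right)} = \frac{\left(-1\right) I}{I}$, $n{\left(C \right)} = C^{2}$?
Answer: $2 \sqrt{42} \approx 12.961$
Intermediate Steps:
$k{\left(I \right)} = -1$
$\sqrt{n{\left(-13 \right)} + k{\left(-43 \right)}} = \sqrt{\left(-13\right)^{2} - 1} = \sqrt{169 - 1} = \sqrt{168} = 2 \sqrt{42}$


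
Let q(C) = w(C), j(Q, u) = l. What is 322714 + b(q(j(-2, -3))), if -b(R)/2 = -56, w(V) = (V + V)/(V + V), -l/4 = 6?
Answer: 322826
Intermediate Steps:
l = -24 (l = -4*6 = -24)
w(V) = 1 (w(V) = (2*V)/((2*V)) = (2*V)*(1/(2*V)) = 1)
j(Q, u) = -24
q(C) = 1
b(R) = 112 (b(R) = -2*(-56) = 112)
322714 + b(q(j(-2, -3))) = 322714 + 112 = 322826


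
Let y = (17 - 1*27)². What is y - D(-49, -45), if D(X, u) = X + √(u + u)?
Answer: 149 - 3*I*√10 ≈ 149.0 - 9.4868*I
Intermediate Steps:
y = 100 (y = (17 - 27)² = (-10)² = 100)
D(X, u) = X + √2*√u (D(X, u) = X + √(2*u) = X + √2*√u)
y - D(-49, -45) = 100 - (-49 + √2*√(-45)) = 100 - (-49 + √2*(3*I*√5)) = 100 - (-49 + 3*I*√10) = 100 + (49 - 3*I*√10) = 149 - 3*I*√10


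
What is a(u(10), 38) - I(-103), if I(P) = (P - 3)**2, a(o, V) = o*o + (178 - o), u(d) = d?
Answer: -10968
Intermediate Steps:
a(o, V) = 178 + o**2 - o (a(o, V) = o**2 + (178 - o) = 178 + o**2 - o)
I(P) = (-3 + P)**2
a(u(10), 38) - I(-103) = (178 + 10**2 - 1*10) - (-3 - 103)**2 = (178 + 100 - 10) - 1*(-106)**2 = 268 - 1*11236 = 268 - 11236 = -10968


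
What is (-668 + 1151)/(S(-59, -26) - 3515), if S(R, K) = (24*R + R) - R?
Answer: -483/4931 ≈ -0.097952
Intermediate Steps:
S(R, K) = 24*R (S(R, K) = 25*R - R = 24*R)
(-668 + 1151)/(S(-59, -26) - 3515) = (-668 + 1151)/(24*(-59) - 3515) = 483/(-1416 - 3515) = 483/(-4931) = 483*(-1/4931) = -483/4931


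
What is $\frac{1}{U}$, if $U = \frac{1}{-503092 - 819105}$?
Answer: $-1322197$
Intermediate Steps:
$U = - \frac{1}{1322197}$ ($U = \frac{1}{-503092 - 819105} = \frac{1}{-1322197} = - \frac{1}{1322197} \approx -7.5632 \cdot 10^{-7}$)
$\frac{1}{U} = \frac{1}{- \frac{1}{1322197}} = -1322197$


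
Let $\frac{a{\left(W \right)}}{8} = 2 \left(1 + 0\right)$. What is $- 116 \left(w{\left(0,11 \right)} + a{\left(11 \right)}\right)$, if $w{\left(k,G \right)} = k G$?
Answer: $-1856$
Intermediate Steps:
$w{\left(k,G \right)} = G k$
$a{\left(W \right)} = 16$ ($a{\left(W \right)} = 8 \cdot 2 \left(1 + 0\right) = 8 \cdot 2 \cdot 1 = 8 \cdot 2 = 16$)
$- 116 \left(w{\left(0,11 \right)} + a{\left(11 \right)}\right) = - 116 \left(11 \cdot 0 + 16\right) = - 116 \left(0 + 16\right) = \left(-116\right) 16 = -1856$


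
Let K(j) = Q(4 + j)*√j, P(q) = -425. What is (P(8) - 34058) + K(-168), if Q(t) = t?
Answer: -34483 - 328*I*√42 ≈ -34483.0 - 2125.7*I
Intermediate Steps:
K(j) = √j*(4 + j) (K(j) = (4 + j)*√j = √j*(4 + j))
(P(8) - 34058) + K(-168) = (-425 - 34058) + √(-168)*(4 - 168) = -34483 + (2*I*√42)*(-164) = -34483 - 328*I*√42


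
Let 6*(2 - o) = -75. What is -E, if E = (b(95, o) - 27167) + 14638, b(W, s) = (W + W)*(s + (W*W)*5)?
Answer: -8563976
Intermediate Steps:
o = 29/2 (o = 2 - ⅙*(-75) = 2 + 25/2 = 29/2 ≈ 14.500)
b(W, s) = 2*W*(s + 5*W²) (b(W, s) = (2*W)*(s + W²*5) = (2*W)*(s + 5*W²) = 2*W*(s + 5*W²))
E = 8563976 (E = (2*95*(29/2 + 5*95²) - 27167) + 14638 = (2*95*(29/2 + 5*9025) - 27167) + 14638 = (2*95*(29/2 + 45125) - 27167) + 14638 = (2*95*(90279/2) - 27167) + 14638 = (8576505 - 27167) + 14638 = 8549338 + 14638 = 8563976)
-E = -1*8563976 = -8563976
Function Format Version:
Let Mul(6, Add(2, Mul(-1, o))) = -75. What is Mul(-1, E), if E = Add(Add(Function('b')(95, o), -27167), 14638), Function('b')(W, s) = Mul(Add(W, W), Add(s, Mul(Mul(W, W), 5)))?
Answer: -8563976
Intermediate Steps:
o = Rational(29, 2) (o = Add(2, Mul(Rational(-1, 6), -75)) = Add(2, Rational(25, 2)) = Rational(29, 2) ≈ 14.500)
Function('b')(W, s) = Mul(2, W, Add(s, Mul(5, Pow(W, 2)))) (Function('b')(W, s) = Mul(Mul(2, W), Add(s, Mul(Pow(W, 2), 5))) = Mul(Mul(2, W), Add(s, Mul(5, Pow(W, 2)))) = Mul(2, W, Add(s, Mul(5, Pow(W, 2)))))
E = 8563976 (E = Add(Add(Mul(2, 95, Add(Rational(29, 2), Mul(5, Pow(95, 2)))), -27167), 14638) = Add(Add(Mul(2, 95, Add(Rational(29, 2), Mul(5, 9025))), -27167), 14638) = Add(Add(Mul(2, 95, Add(Rational(29, 2), 45125)), -27167), 14638) = Add(Add(Mul(2, 95, Rational(90279, 2)), -27167), 14638) = Add(Add(8576505, -27167), 14638) = Add(8549338, 14638) = 8563976)
Mul(-1, E) = Mul(-1, 8563976) = -8563976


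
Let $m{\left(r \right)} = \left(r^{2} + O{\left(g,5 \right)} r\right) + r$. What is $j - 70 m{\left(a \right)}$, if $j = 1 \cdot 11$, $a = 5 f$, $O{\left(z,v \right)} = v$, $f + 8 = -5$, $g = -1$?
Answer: $-268439$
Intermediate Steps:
$f = -13$ ($f = -8 - 5 = -13$)
$a = -65$ ($a = 5 \left(-13\right) = -65$)
$j = 11$
$m{\left(r \right)} = r^{2} + 6 r$ ($m{\left(r \right)} = \left(r^{2} + 5 r\right) + r = r^{2} + 6 r$)
$j - 70 m{\left(a \right)} = 11 - 70 \left(- 65 \left(6 - 65\right)\right) = 11 - 70 \left(\left(-65\right) \left(-59\right)\right) = 11 - 268450 = -268439$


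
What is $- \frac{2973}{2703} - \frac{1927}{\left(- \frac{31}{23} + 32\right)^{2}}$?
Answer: $- \frac{30021614}{9528075} \approx -3.1509$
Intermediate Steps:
$- \frac{2973}{2703} - \frac{1927}{\left(- \frac{31}{23} + 32\right)^{2}} = \left(-2973\right) \frac{1}{2703} - \frac{1927}{\left(\left(-31\right) \frac{1}{23} + 32\right)^{2}} = - \frac{991}{901} - \frac{1927}{\left(- \frac{31}{23} + 32\right)^{2}} = - \frac{991}{901} - \frac{1927}{\left(\frac{705}{23}\right)^{2}} = - \frac{991}{901} - \frac{1927}{\frac{497025}{529}} = - \frac{991}{901} - \frac{21689}{10575} = - \frac{30021614}{9528075}$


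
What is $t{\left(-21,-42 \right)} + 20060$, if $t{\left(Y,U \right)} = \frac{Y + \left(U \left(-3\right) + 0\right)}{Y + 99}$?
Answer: $\frac{521595}{26} \approx 20061.0$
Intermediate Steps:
$t{\left(Y,U \right)} = \frac{Y - 3 U}{99 + Y}$ ($t{\left(Y,U \right)} = \frac{Y + \left(- 3 U + 0\right)}{99 + Y} = \frac{Y - 3 U}{99 + Y}$)
$t{\left(-21,-42 \right)} + 20060 = \frac{-21 - -126}{99 - 21} + 20060 = \frac{-21 + 126}{78} + 20060 = \frac{1}{78} \cdot 105 + 20060 = \frac{35}{26} + 20060 = \frac{521595}{26}$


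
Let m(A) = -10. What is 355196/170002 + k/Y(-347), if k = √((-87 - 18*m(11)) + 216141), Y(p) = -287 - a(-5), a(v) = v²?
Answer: 177598/85001 - √24026/104 ≈ 0.59895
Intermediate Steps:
Y(p) = -312 (Y(p) = -287 - 1*(-5)² = -287 - 1*25 = -287 - 25 = -312)
k = 3*√24026 (k = √((-87 - 18*(-10)) + 216141) = √((-87 + 180) + 216141) = √(93 + 216141) = √216234 = 3*√24026 ≈ 465.01)
355196/170002 + k/Y(-347) = 355196/170002 + (3*√24026)/(-312) = 355196*(1/170002) + (3*√24026)*(-1/312) = 177598/85001 - √24026/104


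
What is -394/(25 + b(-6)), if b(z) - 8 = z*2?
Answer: -394/21 ≈ -18.762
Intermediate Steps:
b(z) = 8 + 2*z (b(z) = 8 + z*2 = 8 + 2*z)
-394/(25 + b(-6)) = -394/(25 + (8 + 2*(-6))) = -394/(25 + (8 - 12)) = -394/(25 - 4) = -394/21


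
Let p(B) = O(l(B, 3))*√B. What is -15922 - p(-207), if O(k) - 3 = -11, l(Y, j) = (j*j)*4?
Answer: -15922 + 24*I*√23 ≈ -15922.0 + 115.1*I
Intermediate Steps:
l(Y, j) = 4*j² (l(Y, j) = j²*4 = 4*j²)
O(k) = -8 (O(k) = 3 - 11 = -8)
p(B) = -8*√B
-15922 - p(-207) = -15922 - (-8)*√(-207) = -15922 - (-8)*3*I*√23 = -15922 - (-24)*I*√23 = -15922 + 24*I*√23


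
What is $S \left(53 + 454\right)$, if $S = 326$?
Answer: $165282$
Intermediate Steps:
$S \left(53 + 454\right) = 326 \left(53 + 454\right) = 326 \cdot 507 = 165282$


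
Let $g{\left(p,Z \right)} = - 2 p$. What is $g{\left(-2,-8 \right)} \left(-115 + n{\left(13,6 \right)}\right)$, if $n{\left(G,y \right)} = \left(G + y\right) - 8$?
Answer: $-416$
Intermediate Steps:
$n{\left(G,y \right)} = -8 + G + y$
$g{\left(-2,-8 \right)} \left(-115 + n{\left(13,6 \right)}\right) = \left(-2\right) \left(-2\right) \left(-115 + \left(-8 + 13 + 6\right)\right) = 4 \left(-115 + 11\right) = 4 \left(-104\right) = -416$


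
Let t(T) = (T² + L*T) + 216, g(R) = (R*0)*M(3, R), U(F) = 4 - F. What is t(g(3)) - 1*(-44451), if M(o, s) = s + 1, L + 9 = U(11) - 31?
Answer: 44667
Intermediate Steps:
L = -47 (L = -9 + ((4 - 1*11) - 31) = -9 + ((4 - 11) - 31) = -9 + (-7 - 31) = -9 - 38 = -47)
M(o, s) = 1 + s
g(R) = 0 (g(R) = (R*0)*(1 + R) = 0*(1 + R) = 0)
t(T) = 216 + T² - 47*T (t(T) = (T² - 47*T) + 216 = 216 + T² - 47*T)
t(g(3)) - 1*(-44451) = (216 + 0² - 47*0) - 1*(-44451) = (216 + 0 + 0) + 44451 = 216 + 44451 = 44667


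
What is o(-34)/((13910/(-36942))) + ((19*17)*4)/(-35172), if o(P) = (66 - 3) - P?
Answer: -15756550256/61155315 ≈ -257.65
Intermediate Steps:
o(P) = 63 - P
o(-34)/((13910/(-36942))) + ((19*17)*4)/(-35172) = (63 - 1*(-34))/((13910/(-36942))) + ((19*17)*4)/(-35172) = (63 + 34)/((13910*(-1/36942))) + (323*4)*(-1/35172) = 97/(-6955/18471) + 1292*(-1/35172) = 97*(-18471/6955) - 323/8793 = -1791687/6955 - 323/8793 = -15756550256/61155315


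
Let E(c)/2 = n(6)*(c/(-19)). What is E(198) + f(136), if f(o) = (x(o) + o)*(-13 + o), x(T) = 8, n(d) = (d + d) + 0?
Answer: 331776/19 ≈ 17462.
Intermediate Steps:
n(d) = 2*d (n(d) = 2*d + 0 = 2*d)
E(c) = -24*c/19 (E(c) = 2*((2*6)*(c/(-19))) = 2*(12*(c*(-1/19))) = 2*(12*(-c/19)) = 2*(-12*c/19) = -24*c/19)
f(o) = (-13 + o)*(8 + o) (f(o) = (8 + o)*(-13 + o) = (-13 + o)*(8 + o))
E(198) + f(136) = -24/19*198 + (-104 + 136² - 5*136) = -4752/19 + (-104 + 18496 - 680) = -4752/19 + 17712 = 331776/19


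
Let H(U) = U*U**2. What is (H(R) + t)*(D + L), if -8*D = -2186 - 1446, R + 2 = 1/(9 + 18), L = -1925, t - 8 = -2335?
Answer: 67594241678/19683 ≈ 3.4341e+6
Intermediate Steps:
t = -2327 (t = 8 - 2335 = -2327)
R = -53/27 (R = -2 + 1/(9 + 18) = -2 + 1/27 = -53/27 ≈ -1.9630)
H(U) = U**3
D = 454 (D = -(-2186 - 1446)/8 = -1/8*(-3632) = 454)
(H(R) + t)*(D + L) = ((-53/27)**3 - 2327)*(454 - 1925) = (-148877/19683 - 2327)*(-1471) = -45951218/19683*(-1471) = 67594241678/19683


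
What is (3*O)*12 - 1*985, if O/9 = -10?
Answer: -4225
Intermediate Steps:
O = -90 (O = 9*(-10) = -90)
(3*O)*12 - 1*985 = (3*(-90))*12 - 1*985 = -270*12 - 985 = -3240 - 985 = -4225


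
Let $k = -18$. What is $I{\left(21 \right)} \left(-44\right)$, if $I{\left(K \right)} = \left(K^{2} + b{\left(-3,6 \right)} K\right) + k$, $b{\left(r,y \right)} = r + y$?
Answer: $-21384$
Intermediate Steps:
$I{\left(K \right)} = -18 + K^{2} + 3 K$ ($I{\left(K \right)} = \left(K^{2} + \left(-3 + 6\right) K\right) - 18 = \left(K^{2} + 3 K\right) - 18 = -18 + K^{2} + 3 K$)
$I{\left(21 \right)} \left(-44\right) = \left(-18 + 21^{2} + 3 \cdot 21\right) \left(-44\right) = \left(-18 + 441 + 63\right) \left(-44\right) = 486 \left(-44\right) = -21384$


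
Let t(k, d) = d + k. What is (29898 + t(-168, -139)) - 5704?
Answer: 23887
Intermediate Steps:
(29898 + t(-168, -139)) - 5704 = (29898 + (-139 - 168)) - 5704 = (29898 - 307) - 5704 = 29591 - 5704 = 23887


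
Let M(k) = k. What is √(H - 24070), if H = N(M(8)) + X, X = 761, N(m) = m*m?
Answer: I*√23245 ≈ 152.46*I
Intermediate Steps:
N(m) = m²
H = 825 (H = 8² + 761 = 64 + 761 = 825)
√(H - 24070) = √(825 - 24070) = √(-23245) = I*√23245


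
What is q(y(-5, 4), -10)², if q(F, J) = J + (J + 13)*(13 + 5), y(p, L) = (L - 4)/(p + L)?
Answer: 1936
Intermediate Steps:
y(p, L) = (-4 + L)/(L + p)
q(F, J) = 234 + 19*J (q(F, J) = J + (13 + J)*18 = J + (234 + 18*J) = 234 + 19*J)
q(y(-5, 4), -10)² = (234 + 19*(-10))² = (234 - 190)² = 44² = 1936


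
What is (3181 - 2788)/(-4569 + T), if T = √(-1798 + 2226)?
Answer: -1795617/20875333 - 786*√107/20875333 ≈ -0.086406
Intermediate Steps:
T = 2*√107 (T = √428 = 2*√107 ≈ 20.688)
(3181 - 2788)/(-4569 + T) = (3181 - 2788)/(-4569 + 2*√107) = 393/(-4569 + 2*√107)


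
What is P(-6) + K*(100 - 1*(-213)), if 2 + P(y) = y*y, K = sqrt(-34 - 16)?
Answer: 34 + 1565*I*sqrt(2) ≈ 34.0 + 2213.2*I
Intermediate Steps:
K = 5*I*sqrt(2) (K = sqrt(-50) = 5*I*sqrt(2) ≈ 7.0711*I)
P(y) = -2 + y**2 (P(y) = -2 + y*y = -2 + y**2)
P(-6) + K*(100 - 1*(-213)) = (-2 + (-6)**2) + (5*I*sqrt(2))*(100 - 1*(-213)) = (-2 + 36) + (5*I*sqrt(2))*(100 + 213) = 34 + (5*I*sqrt(2))*313 = 34 + 1565*I*sqrt(2)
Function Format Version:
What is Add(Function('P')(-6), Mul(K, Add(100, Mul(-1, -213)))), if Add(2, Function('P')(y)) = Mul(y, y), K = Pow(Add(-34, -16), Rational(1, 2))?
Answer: Add(34, Mul(1565, I, Pow(2, Rational(1, 2)))) ≈ Add(34.000, Mul(2213.2, I))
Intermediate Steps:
K = Mul(5, I, Pow(2, Rational(1, 2))) (K = Pow(-50, Rational(1, 2)) = Mul(5, I, Pow(2, Rational(1, 2))) ≈ Mul(7.0711, I))
Function('P')(y) = Add(-2, Pow(y, 2)) (Function('P')(y) = Add(-2, Mul(y, y)) = Add(-2, Pow(y, 2)))
Add(Function('P')(-6), Mul(K, Add(100, Mul(-1, -213)))) = Add(Add(-2, Pow(-6, 2)), Mul(Mul(5, I, Pow(2, Rational(1, 2))), Add(100, Mul(-1, -213)))) = Add(Add(-2, 36), Mul(Mul(5, I, Pow(2, Rational(1, 2))), Add(100, 213))) = Add(34, Mul(Mul(5, I, Pow(2, Rational(1, 2))), 313)) = Add(34, Mul(1565, I, Pow(2, Rational(1, 2))))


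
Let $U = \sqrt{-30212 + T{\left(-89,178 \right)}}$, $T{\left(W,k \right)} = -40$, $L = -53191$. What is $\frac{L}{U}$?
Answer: $\frac{53191 i \sqrt{7563}}{15126} \approx 305.82 i$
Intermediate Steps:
$U = 2 i \sqrt{7563}$ ($U = \sqrt{-30212 - 40} = \sqrt{-30252} = 2 i \sqrt{7563} \approx 173.93 i$)
$\frac{L}{U} = - \frac{53191}{2 i \sqrt{7563}} = - 53191 \left(- \frac{i \sqrt{7563}}{15126}\right) = \frac{53191 i \sqrt{7563}}{15126}$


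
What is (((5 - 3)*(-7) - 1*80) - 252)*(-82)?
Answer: 28372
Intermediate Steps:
(((5 - 3)*(-7) - 1*80) - 252)*(-82) = ((2*(-7) - 80) - 252)*(-82) = ((-14 - 80) - 252)*(-82) = (-94 - 252)*(-82) = -346*(-82) = 28372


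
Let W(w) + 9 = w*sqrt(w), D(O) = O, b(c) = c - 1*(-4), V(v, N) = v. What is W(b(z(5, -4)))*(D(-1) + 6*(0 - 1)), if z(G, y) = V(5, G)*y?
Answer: 63 + 448*I ≈ 63.0 + 448.0*I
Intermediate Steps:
z(G, y) = 5*y
b(c) = 4 + c (b(c) = c + 4 = 4 + c)
W(w) = -9 + w**(3/2) (W(w) = -9 + w*sqrt(w) = -9 + w**(3/2))
W(b(z(5, -4)))*(D(-1) + 6*(0 - 1)) = (-9 + (4 + 5*(-4))**(3/2))*(-1 + 6*(0 - 1)) = (-9 + (4 - 20)**(3/2))*(-1 + 6*(-1)) = (-9 + (-16)**(3/2))*(-1 - 6) = (-9 - 64*I)*(-7) = 63 + 448*I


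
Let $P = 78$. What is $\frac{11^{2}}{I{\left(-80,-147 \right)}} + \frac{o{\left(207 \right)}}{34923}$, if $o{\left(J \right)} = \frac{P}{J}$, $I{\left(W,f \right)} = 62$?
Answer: $\frac{291573739}{149400594} \approx 1.9516$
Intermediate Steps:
$o{\left(J \right)} = \frac{78}{J}$
$\frac{11^{2}}{I{\left(-80,-147 \right)}} + \frac{o{\left(207 \right)}}{34923} = \frac{11^{2}}{62} + \frac{78 \cdot \frac{1}{207}}{34923} = 121 \cdot \frac{1}{62} + 78 \cdot \frac{1}{207} \cdot \frac{1}{34923} = \frac{121}{62} + \frac{26}{69} \cdot \frac{1}{34923} = \frac{121}{62} + \frac{26}{2409687} = \frac{291573739}{149400594}$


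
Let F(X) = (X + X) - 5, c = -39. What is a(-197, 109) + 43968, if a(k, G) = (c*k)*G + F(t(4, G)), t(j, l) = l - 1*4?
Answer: 881620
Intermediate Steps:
t(j, l) = -4 + l (t(j, l) = l - 4 = -4 + l)
F(X) = -5 + 2*X (F(X) = 2*X - 5 = -5 + 2*X)
a(k, G) = -13 + 2*G - 39*G*k (a(k, G) = (-39*k)*G + (-5 + 2*(-4 + G)) = -39*G*k + (-5 + (-8 + 2*G)) = -39*G*k + (-13 + 2*G) = -13 + 2*G - 39*G*k)
a(-197, 109) + 43968 = (-13 + 2*109 - 39*109*(-197)) + 43968 = (-13 + 218 + 837447) + 43968 = 837652 + 43968 = 881620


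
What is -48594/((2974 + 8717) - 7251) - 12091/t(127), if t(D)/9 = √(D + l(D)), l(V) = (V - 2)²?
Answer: -8099/740 - 12091*√3938/70884 ≈ -21.649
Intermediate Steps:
l(V) = (-2 + V)²
t(D) = 9*√(D + (-2 + D)²)
-48594/((2974 + 8717) - 7251) - 12091/t(127) = -48594/((2974 + 8717) - 7251) - 12091*1/(9*√(127 + (-2 + 127)²)) = -48594/(11691 - 7251) - 12091*1/(9*√(127 + 125²)) = -48594/4440 - 12091*1/(9*√(127 + 15625)) = -48594*1/4440 - 12091*√3938/70884 = -8099/740 - 12091*√3938/70884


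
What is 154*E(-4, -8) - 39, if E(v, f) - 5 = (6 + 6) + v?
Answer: 1963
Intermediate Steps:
E(v, f) = 17 + v (E(v, f) = 5 + ((6 + 6) + v) = 5 + (12 + v) = 17 + v)
154*E(-4, -8) - 39 = 154*(17 - 4) - 39 = 154*13 - 39 = 2002 - 39 = 1963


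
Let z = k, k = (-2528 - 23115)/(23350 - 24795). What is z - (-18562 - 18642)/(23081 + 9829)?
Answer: 89767091/4755495 ≈ 18.876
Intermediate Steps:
k = 25643/1445 (k = -25643/(-1445) = -25643*(-1/1445) = 25643/1445 ≈ 17.746)
z = 25643/1445 ≈ 17.746
z - (-18562 - 18642)/(23081 + 9829) = 25643/1445 - (-18562 - 18642)/(23081 + 9829) = 25643/1445 - (-37204)/32910 = 25643/1445 - 1*(-18602/16455) = 25643/1445 + 18602/16455 = 89767091/4755495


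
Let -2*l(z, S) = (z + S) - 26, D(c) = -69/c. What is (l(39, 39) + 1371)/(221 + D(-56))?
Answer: 15064/2489 ≈ 6.0522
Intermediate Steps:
l(z, S) = 13 - S/2 - z/2 (l(z, S) = -((z + S) - 26)/2 = -((S + z) - 26)/2 = -(-26 + S + z)/2 = 13 - S/2 - z/2)
(l(39, 39) + 1371)/(221 + D(-56)) = ((13 - ½*39 - ½*39) + 1371)/(221 - 69/(-56)) = ((13 - 39/2 - 39/2) + 1371)/(221 - 69*(-1/56)) = (-26 + 1371)/(221 + 69/56) = 1345/(12445/56) = 1345*(56/12445) = 15064/2489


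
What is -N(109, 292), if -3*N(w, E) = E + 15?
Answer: 307/3 ≈ 102.33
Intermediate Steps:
N(w, E) = -5 - E/3 (N(w, E) = -(E + 15)/3 = -(15 + E)/3 = -5 - E/3)
-N(109, 292) = -(-5 - ⅓*292) = -(-5 - 292/3) = -1*(-307/3) = 307/3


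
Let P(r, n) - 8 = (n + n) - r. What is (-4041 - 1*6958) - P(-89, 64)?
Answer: -11224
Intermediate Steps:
P(r, n) = 8 - r + 2*n (P(r, n) = 8 + ((n + n) - r) = 8 + (2*n - r) = 8 + (-r + 2*n) = 8 - r + 2*n)
(-4041 - 1*6958) - P(-89, 64) = (-4041 - 1*6958) - (8 - 1*(-89) + 2*64) = (-4041 - 6958) - (8 + 89 + 128) = -10999 - 1*225 = -10999 - 225 = -11224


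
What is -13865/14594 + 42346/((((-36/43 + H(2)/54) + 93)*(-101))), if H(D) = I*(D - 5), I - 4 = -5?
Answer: -578283936181/105209269738 ≈ -5.4965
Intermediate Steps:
I = -1 (I = 4 - 5 = -1)
H(D) = 5 - D (H(D) = -(D - 5) = -(-5 + D) = 5 - D)
-13865/14594 + 42346/((((-36/43 + H(2)/54) + 93)*(-101))) = -13865/14594 + 42346/((((-36/43 + (5 - 1*2)/54) + 93)*(-101))) = -13865*1/14594 + 42346/((((-36*1/43 + (5 - 2)*(1/54)) + 93)*(-101))) = -13865/14594 + 42346/((((-36/43 + 3*(1/54)) + 93)*(-101))) = -13865/14594 + 42346/((((-36/43 + 1/18) + 93)*(-101))) = -13865/14594 + 42346/(((-605/774 + 93)*(-101))) = -13865/14594 + 42346/(((71377/774)*(-101))) = -13865/14594 + 42346/(-7209077/774) = -13865/14594 + 42346*(-774/7209077) = -13865/14594 - 32775804/7209077 = -578283936181/105209269738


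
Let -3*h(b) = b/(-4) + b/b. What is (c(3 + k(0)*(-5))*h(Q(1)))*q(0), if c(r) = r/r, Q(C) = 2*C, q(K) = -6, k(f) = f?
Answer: 1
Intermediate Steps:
c(r) = 1
h(b) = -⅓ + b/12 (h(b) = -(b/(-4) + b/b)/3 = -(b*(-¼) + 1)/3 = -(-b/4 + 1)/3 = -(1 - b/4)/3 = -⅓ + b/12)
(c(3 + k(0)*(-5))*h(Q(1)))*q(0) = (1*(-⅓ + (2*1)/12))*(-6) = (1*(-⅓ + (1/12)*2))*(-6) = (1*(-⅓ + ⅙))*(-6) = (1*(-⅙))*(-6) = -⅙*(-6) = 1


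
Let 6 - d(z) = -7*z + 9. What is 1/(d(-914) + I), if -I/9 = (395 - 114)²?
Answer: -1/717050 ≈ -1.3946e-6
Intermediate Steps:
d(z) = -3 + 7*z (d(z) = 6 - (-7*z + 9) = 6 - (9 - 7*z) = 6 + (-9 + 7*z) = -3 + 7*z)
I = -710649 (I = -9*(395 - 114)² = -9*281² = -9*78961 = -710649)
1/(d(-914) + I) = 1/((-3 + 7*(-914)) - 710649) = 1/((-3 - 6398) - 710649) = 1/(-6401 - 710649) = 1/(-717050) = -1/717050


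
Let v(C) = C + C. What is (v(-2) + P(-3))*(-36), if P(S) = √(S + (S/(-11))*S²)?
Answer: 144 - 36*I*√66/11 ≈ 144.0 - 26.588*I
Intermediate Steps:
v(C) = 2*C
P(S) = √(S - S³/11) (P(S) = √(S + (S*(-1/11))*S²) = √(S + (-S/11)*S²) = √(S - S³/11))
(v(-2) + P(-3))*(-36) = (2*(-2) + √11*√(-3*(11 - 1*(-3)²))/11)*(-36) = (-4 + √11*√(-3*(11 - 1*9))/11)*(-36) = (-4 + √11*√(-3*(11 - 9))/11)*(-36) = (-4 + √11*√(-3*2)/11)*(-36) = (-4 + √11*√(-6)/11)*(-36) = (-4 + √11*(I*√6)/11)*(-36) = (-4 + I*√66/11)*(-36) = 144 - 36*I*√66/11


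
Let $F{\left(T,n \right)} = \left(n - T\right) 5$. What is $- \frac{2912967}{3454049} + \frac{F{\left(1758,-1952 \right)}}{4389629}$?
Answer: $- \frac{12850917028193}{15161993657821} \approx -0.84757$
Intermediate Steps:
$F{\left(T,n \right)} = - 5 T + 5 n$
$- \frac{2912967}{3454049} + \frac{F{\left(1758,-1952 \right)}}{4389629} = - \frac{2912967}{3454049} + \frac{\left(-5\right) 1758 + 5 \left(-1952\right)}{4389629} = \left(-2912967\right) \frac{1}{3454049} + \left(-8790 - 9760\right) \frac{1}{4389629} = - \frac{2912967}{3454049} - \frac{18550}{4389629} = - \frac{12850917028193}{15161993657821}$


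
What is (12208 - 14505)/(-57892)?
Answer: 2297/57892 ≈ 0.039677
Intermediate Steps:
(12208 - 14505)/(-57892) = -2297*(-1/57892) = 2297/57892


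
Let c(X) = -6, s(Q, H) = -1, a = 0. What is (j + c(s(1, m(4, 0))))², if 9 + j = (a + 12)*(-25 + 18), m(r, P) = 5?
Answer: 9801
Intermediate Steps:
j = -93 (j = -9 + (0 + 12)*(-25 + 18) = -9 + 12*(-7) = -9 - 84 = -93)
(j + c(s(1, m(4, 0))))² = (-93 - 6)² = (-99)² = 9801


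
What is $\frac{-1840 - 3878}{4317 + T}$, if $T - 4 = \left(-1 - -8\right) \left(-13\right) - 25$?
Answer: $- \frac{5718}{4205} \approx -1.3598$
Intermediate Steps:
$T = -112$ ($T = 4 + \left(\left(-1 - -8\right) \left(-13\right) - 25\right) = 4 + \left(\left(-1 + 8\right) \left(-13\right) - 25\right) = 4 + \left(7 \left(-13\right) - 25\right) = 4 - 116 = -112$)
$\frac{-1840 - 3878}{4317 + T} = \frac{-1840 - 3878}{4317 - 112} = - \frac{5718}{4205}$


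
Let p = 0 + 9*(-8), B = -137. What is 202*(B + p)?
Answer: -42218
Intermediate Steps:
p = -72 (p = 0 - 72 = -72)
202*(B + p) = 202*(-137 - 72) = 202*(-209) = -42218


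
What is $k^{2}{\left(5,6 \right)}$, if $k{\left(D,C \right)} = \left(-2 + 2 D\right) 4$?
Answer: $1024$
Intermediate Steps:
$k{\left(D,C \right)} = -8 + 8 D$
$k^{2}{\left(5,6 \right)} = \left(-8 + 8 \cdot 5\right)^{2} = \left(-8 + 40\right)^{2} = 32^{2} = 1024$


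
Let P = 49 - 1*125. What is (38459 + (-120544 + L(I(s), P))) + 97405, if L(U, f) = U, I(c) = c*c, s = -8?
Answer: 15384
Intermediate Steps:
I(c) = c**2
P = -76 (P = 49 - 125 = -76)
(38459 + (-120544 + L(I(s), P))) + 97405 = (38459 + (-120544 + (-8)**2)) + 97405 = (38459 + (-120544 + 64)) + 97405 = (38459 - 120480) + 97405 = -82021 + 97405 = 15384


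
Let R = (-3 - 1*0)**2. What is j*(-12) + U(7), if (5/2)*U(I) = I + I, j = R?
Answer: -512/5 ≈ -102.40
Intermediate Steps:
R = 9 (R = (-3 + 0)**2 = (-3)**2 = 9)
j = 9
U(I) = 4*I/5 (U(I) = 2*(I + I)/5 = 2*(2*I)/5 = 4*I/5)
j*(-12) + U(7) = 9*(-12) + (4/5)*7 = -108 + 28/5 = -512/5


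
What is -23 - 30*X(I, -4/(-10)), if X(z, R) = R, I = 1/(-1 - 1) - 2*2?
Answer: -35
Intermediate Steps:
I = -9/2 (I = 1/(-2) - 4 = -1/2 - 4 = -9/2 ≈ -4.5000)
-23 - 30*X(I, -4/(-10)) = -23 - (-120)/(-10) = -23 - (-120)*(-1)/10 = -23 - 30*2/5 = -23 - 12 = -35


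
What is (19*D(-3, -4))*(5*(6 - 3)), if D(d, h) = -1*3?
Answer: -855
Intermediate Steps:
D(d, h) = -3
(19*D(-3, -4))*(5*(6 - 3)) = (19*(-3))*(5*(6 - 3)) = -285*3 = -57*15 = -855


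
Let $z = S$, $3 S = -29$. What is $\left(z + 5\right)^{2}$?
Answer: $\frac{196}{9} \approx 21.778$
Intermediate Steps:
$S = - \frac{29}{3}$ ($S = \frac{1}{3} \left(-29\right) = - \frac{29}{3} \approx -9.6667$)
$z = - \frac{29}{3} \approx -9.6667$
$\left(z + 5\right)^{2} = \left(- \frac{29}{3} + 5\right)^{2} = \left(- \frac{14}{3}\right)^{2} = \frac{196}{9}$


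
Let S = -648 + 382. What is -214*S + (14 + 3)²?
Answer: 57213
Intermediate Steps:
S = -266
-214*S + (14 + 3)² = -214*(-266) + (14 + 3)² = 56924 + 17² = 56924 + 289 = 57213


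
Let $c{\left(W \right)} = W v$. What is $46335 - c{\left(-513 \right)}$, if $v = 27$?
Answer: $60186$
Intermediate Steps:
$c{\left(W \right)} = 27 W$ ($c{\left(W \right)} = W 27 = 27 W$)
$46335 - c{\left(-513 \right)} = 46335 - 27 \left(-513\right) = 46335 - -13851 = 46335 + 13851 = 60186$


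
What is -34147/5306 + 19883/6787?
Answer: -126256491/36011822 ≈ -3.5060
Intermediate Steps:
-34147/5306 + 19883/6787 = -126256491/36011822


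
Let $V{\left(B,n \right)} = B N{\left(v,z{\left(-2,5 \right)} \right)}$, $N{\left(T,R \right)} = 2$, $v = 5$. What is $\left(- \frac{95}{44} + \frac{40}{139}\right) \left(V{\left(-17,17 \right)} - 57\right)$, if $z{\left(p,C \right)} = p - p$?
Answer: $\frac{1041495}{6116} \approx 170.29$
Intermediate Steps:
$z{\left(p,C \right)} = 0$
$V{\left(B,n \right)} = 2 B$ ($V{\left(B,n \right)} = B 2 = 2 B$)
$\left(- \frac{95}{44} + \frac{40}{139}\right) \left(V{\left(-17,17 \right)} - 57\right) = \left(- \frac{95}{44} + \frac{40}{139}\right) \left(2 \left(-17\right) - 57\right) = \left(\left(-95\right) \frac{1}{44} + 40 \cdot \frac{1}{139}\right) \left(-34 - 57\right) = \left(- \frac{95}{44} + \frac{40}{139}\right) \left(-91\right) = \left(- \frac{11445}{6116}\right) \left(-91\right) = \frac{1041495}{6116}$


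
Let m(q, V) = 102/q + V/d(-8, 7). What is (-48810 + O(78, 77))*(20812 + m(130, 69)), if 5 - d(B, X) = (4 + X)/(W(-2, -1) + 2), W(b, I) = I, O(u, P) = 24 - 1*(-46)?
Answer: -13180109958/13 ≈ -1.0139e+9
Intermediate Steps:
O(u, P) = 70 (O(u, P) = 24 + 46 = 70)
d(B, X) = 1 - X (d(B, X) = 5 - (4 + X)/(-1 + 2) = 5 - (4 + X)/1 = 5 - (4 + X) = 5 + (-4 - X) = 1 - X)
m(q, V) = 102/q - V/6 (m(q, V) = 102/q + V/(1 - 1*7) = 102/q + V/(1 - 7) = 102/q + V/(-6) = 102/q + V*(-⅙) = 102/q - V/6)
(-48810 + O(78, 77))*(20812 + m(130, 69)) = (-48810 + 70)*(20812 + (102/130 - ⅙*69)) = -48740*(20812 + (102*(1/130) - 23/2)) = -48740*(20812 + (51/65 - 23/2)) = -48740*(20812 - 1393/130) = -48740*2704167/130 = -13180109958/13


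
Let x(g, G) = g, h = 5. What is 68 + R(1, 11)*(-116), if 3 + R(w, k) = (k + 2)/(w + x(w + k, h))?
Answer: 300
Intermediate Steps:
R(w, k) = -3 + (2 + k)/(k + 2*w) (R(w, k) = -3 + (k + 2)/(w + (w + k)) = -3 + (2 + k)/(w + (k + w)) = -3 + (2 + k)/(k + 2*w))
68 + R(1, 11)*(-116) = 68 + (2*(1 - 1*11 - 3*1)/(11 + 2*1))*(-116) = 68 + (2*(1 - 11 - 3)/(11 + 2))*(-116) = 68 + (2*(-13)/13)*(-116) = 68 + (2*(1/13)*(-13))*(-116) = 68 - 2*(-116) = 68 + 232 = 300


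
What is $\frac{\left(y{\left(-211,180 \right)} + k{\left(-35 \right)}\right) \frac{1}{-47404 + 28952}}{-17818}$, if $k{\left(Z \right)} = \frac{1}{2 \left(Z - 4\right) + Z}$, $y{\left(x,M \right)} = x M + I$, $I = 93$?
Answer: $- \frac{535154}{4643985521} \approx -0.00011524$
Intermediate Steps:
$y{\left(x,M \right)} = 93 + M x$ ($y{\left(x,M \right)} = x M + 93 = M x + 93 = 93 + M x$)
$k{\left(Z \right)} = \frac{1}{-8 + 3 Z}$ ($k{\left(Z \right)} = \frac{1}{2 \left(-4 + Z\right) + Z} = \frac{1}{\left(-8 + 2 Z\right) + Z} = \frac{1}{-8 + 3 Z}$)
$\frac{\left(y{\left(-211,180 \right)} + k{\left(-35 \right)}\right) \frac{1}{-47404 + 28952}}{-17818} = \frac{\left(\left(93 + 180 \left(-211\right)\right) + \frac{1}{-8 + 3 \left(-35\right)}\right) \frac{1}{-47404 + 28952}}{-17818} = \frac{\left(93 - 37980\right) + \frac{1}{-8 - 105}}{-18452} \left(- \frac{1}{17818}\right) = \left(-37887 + \frac{1}{-113}\right) \left(- \frac{1}{18452}\right) \left(- \frac{1}{17818}\right) = \left(-37887 - \frac{1}{113}\right) \left(- \frac{1}{18452}\right) \left(- \frac{1}{17818}\right) = \left(- \frac{4281232}{113}\right) \left(- \frac{1}{18452}\right) \left(- \frac{1}{17818}\right) = \frac{1070308}{521269} \left(- \frac{1}{17818}\right) = - \frac{535154}{4643985521}$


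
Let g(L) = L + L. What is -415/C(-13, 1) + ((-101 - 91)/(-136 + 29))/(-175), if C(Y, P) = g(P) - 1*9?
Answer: 1109933/18725 ≈ 59.275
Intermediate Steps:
g(L) = 2*L
C(Y, P) = -9 + 2*P (C(Y, P) = 2*P - 1*9 = 2*P - 9 = -9 + 2*P)
-415/C(-13, 1) + ((-101 - 91)/(-136 + 29))/(-175) = -415/(-9 + 2*1) + ((-101 - 91)/(-136 + 29))/(-175) = -415/(-9 + 2) - 192/(-107)*(-1/175) = -415/(-7) - 192*(-1/107)*(-1/175) = -415*(-⅐) + (192/107)*(-1/175) = 415/7 - 192/18725 = 1109933/18725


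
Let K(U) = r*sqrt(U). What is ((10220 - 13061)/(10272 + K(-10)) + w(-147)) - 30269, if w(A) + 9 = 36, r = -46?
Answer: -398952875950/13191893 - 65343*I*sqrt(10)/52767572 ≈ -30242.0 - 0.0039159*I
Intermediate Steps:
K(U) = -46*sqrt(U)
w(A) = 27 (w(A) = -9 + 36 = 27)
((10220 - 13061)/(10272 + K(-10)) + w(-147)) - 30269 = ((10220 - 13061)/(10272 - 46*I*sqrt(10)) + 27) - 30269 = (-2841/(10272 - 46*I*sqrt(10)) + 27) - 30269 = (27 - 2841/(10272 - 46*I*sqrt(10))) - 30269 = -30242 - 2841/(10272 - 46*I*sqrt(10))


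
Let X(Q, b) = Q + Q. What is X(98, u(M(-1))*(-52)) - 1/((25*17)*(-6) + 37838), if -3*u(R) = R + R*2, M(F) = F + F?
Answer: 6916447/35288 ≈ 196.00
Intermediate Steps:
M(F) = 2*F
u(R) = -R (u(R) = -(R + R*2)/3 = -(R + 2*R)/3 = -R)
X(Q, b) = 2*Q
X(98, u(M(-1))*(-52)) - 1/((25*17)*(-6) + 37838) = 2*98 - 1/((25*17)*(-6) + 37838) = 196 - 1/(425*(-6) + 37838) = 196 - 1/(-2550 + 37838) = 196 - 1/35288 = 6916447/35288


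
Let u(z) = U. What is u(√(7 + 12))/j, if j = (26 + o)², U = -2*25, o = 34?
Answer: -1/72 ≈ -0.013889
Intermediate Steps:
U = -50
u(z) = -50
j = 3600 (j = (26 + 34)² = 60² = 3600)
u(√(7 + 12))/j = -50/3600 = -50*1/3600 = -1/72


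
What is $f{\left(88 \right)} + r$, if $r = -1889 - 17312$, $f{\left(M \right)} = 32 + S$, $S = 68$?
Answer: $-19101$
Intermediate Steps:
$f{\left(M \right)} = 100$ ($f{\left(M \right)} = 32 + 68 = 100$)
$r = -19201$ ($r = -1889 - 17312 = -19201$)
$f{\left(88 \right)} + r = 100 - 19201 = -19101$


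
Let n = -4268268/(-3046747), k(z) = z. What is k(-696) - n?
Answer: -2124804180/3046747 ≈ -697.40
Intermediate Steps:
n = 4268268/3046747 (n = -4268268*(-1/3046747) = 4268268/3046747 ≈ 1.4009)
k(-696) - n = -696 - 1*4268268/3046747 = -696 - 4268268/3046747 = -2124804180/3046747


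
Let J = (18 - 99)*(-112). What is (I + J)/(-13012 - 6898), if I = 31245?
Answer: -40317/19910 ≈ -2.0250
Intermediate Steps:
J = 9072 (J = -81*(-112) = 9072)
(I + J)/(-13012 - 6898) = (31245 + 9072)/(-13012 - 6898) = 40317/(-19910) = 40317*(-1/19910) = -40317/19910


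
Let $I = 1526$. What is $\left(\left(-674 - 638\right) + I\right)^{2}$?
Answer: $45796$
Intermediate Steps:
$\left(\left(-674 - 638\right) + I\right)^{2} = \left(\left(-674 - 638\right) + 1526\right)^{2} = \left(-1312 + 1526\right)^{2} = 214^{2} = 45796$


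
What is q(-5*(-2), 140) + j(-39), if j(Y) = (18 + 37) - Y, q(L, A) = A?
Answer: 234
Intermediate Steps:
j(Y) = 55 - Y
q(-5*(-2), 140) + j(-39) = 140 + (55 - 1*(-39)) = 140 + (55 + 39) = 140 + 94 = 234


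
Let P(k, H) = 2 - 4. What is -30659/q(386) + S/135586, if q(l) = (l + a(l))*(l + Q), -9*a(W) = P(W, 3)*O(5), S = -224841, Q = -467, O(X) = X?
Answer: -1446591611/2125717308 ≈ -0.68052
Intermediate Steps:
P(k, H) = -2
a(W) = 10/9 (a(W) = -(-2)*5/9 = -⅑*(-10) = 10/9)
q(l) = (-467 + l)*(10/9 + l) (q(l) = (l + 10/9)*(l - 467) = (10/9 + l)*(-467 + l) = (-467 + l)*(10/9 + l))
-30659/q(386) + S/135586 = -30659/(-4670/9 + 386² - 4193/9*386) - 224841/135586 = -30659/(-4670/9 + 148996 - 1618498/9) - 224841*1/135586 = -30659/(-31356) - 224841/135586 = -30659*(-1/31356) - 224841/135586 = 30659/31356 - 224841/135586 = -1446591611/2125717308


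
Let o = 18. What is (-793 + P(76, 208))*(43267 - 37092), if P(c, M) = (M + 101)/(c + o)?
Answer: -458388775/94 ≈ -4.8765e+6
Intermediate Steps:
P(c, M) = (101 + M)/(18 + c) (P(c, M) = (M + 101)/(c + 18) = (101 + M)/(18 + c))
(-793 + P(76, 208))*(43267 - 37092) = (-793 + (101 + 208)/(18 + 76))*(43267 - 37092) = (-793 + 309/94)*6175 = -74233/94*6175 = -458388775/94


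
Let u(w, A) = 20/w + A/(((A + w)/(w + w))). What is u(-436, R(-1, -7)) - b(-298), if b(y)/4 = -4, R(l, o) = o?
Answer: 105041/48287 ≈ 2.1753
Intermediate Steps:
b(y) = -16 (b(y) = 4*(-4) = -16)
u(w, A) = 20/w + 2*A*w/(A + w) (u(w, A) = 20/w + A/(((A + w)/((2*w)))) = 20/w + A/(((A + w)*(1/(2*w)))) = 20/w + A/(((A + w)/(2*w))) = 20/w + A*(2*w/(A + w)) = 20/w + 2*A*w/(A + w))
u(-436, R(-1, -7)) - b(-298) = 2*(10*(-7) + 10*(-436) - 7*(-436)²)/(-436*(-7 - 436)) - 1*(-16) = 2*(-1/436)*(-70 - 4360 - 7*190096)/(-443) + 16 = 2*(-1/436)*(-1/443)*(-70 - 4360 - 1330672) + 16 = 2*(-1/436)*(-1/443)*(-1335102) + 16 = -667551/48287 + 16 = 105041/48287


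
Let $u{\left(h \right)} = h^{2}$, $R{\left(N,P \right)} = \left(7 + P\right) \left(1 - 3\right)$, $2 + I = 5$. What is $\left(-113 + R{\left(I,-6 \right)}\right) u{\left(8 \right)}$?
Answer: $-7360$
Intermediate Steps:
$I = 3$ ($I = -2 + 5 = 3$)
$R{\left(N,P \right)} = -14 - 2 P$ ($R{\left(N,P \right)} = \left(7 + P\right) \left(-2\right) = -14 - 2 P$)
$\left(-113 + R{\left(I,-6 \right)}\right) u{\left(8 \right)} = \left(-113 - 2\right) 8^{2} = \left(-113 + \left(-14 + 12\right)\right) 64 = \left(-113 - 2\right) 64 = \left(-115\right) 64 = -7360$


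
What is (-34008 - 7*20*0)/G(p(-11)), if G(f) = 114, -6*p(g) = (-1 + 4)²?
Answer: -5668/19 ≈ -298.32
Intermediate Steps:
p(g) = -3/2 (p(g) = -(-1 + 4)²/6 = -⅙*3² = -⅙*9 = -3/2)
(-34008 - 7*20*0)/G(p(-11)) = (-34008 - 7*20*0)/114 = (-34008 - 140*0)*(1/114) = (-34008 + 0)*(1/114) = -34008*1/114 = -5668/19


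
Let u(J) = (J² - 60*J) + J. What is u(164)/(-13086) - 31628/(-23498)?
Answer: 770704/25624569 ≈ 0.030077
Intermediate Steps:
u(J) = J² - 59*J
u(164)/(-13086) - 31628/(-23498) = (164*(-59 + 164))/(-13086) - 31628/(-23498) = (164*105)*(-1/13086) - 31628*(-1/23498) = 17220*(-1/13086) + 15814/11749 = -2870/2181 + 15814/11749 = 770704/25624569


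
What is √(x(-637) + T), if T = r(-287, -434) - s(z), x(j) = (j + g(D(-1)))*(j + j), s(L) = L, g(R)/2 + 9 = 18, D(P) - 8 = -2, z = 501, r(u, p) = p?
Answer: 3*√87519 ≈ 887.51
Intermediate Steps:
D(P) = 6 (D(P) = 8 - 2 = 6)
g(R) = 18 (g(R) = -18 + 2*18 = -18 + 36 = 18)
x(j) = 2*j*(18 + j) (x(j) = (j + 18)*(j + j) = (18 + j)*(2*j) = 2*j*(18 + j))
T = -935 (T = -434 - 1*501 = -434 - 501 = -935)
√(x(-637) + T) = √(2*(-637)*(18 - 637) - 935) = √(2*(-637)*(-619) - 935) = √(788606 - 935) = √787671 = 3*√87519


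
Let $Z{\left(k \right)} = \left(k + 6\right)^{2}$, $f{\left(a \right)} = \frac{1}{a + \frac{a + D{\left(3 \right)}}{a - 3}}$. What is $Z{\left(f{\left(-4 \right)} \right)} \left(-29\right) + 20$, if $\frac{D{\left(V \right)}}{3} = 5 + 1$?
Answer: $- \frac{34805}{36} \approx -966.81$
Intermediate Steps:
$D{\left(V \right)} = 18$ ($D{\left(V \right)} = 3 \left(5 + 1\right) = 3 \cdot 6 = 18$)
$f{\left(a \right)} = \frac{1}{a + \frac{18 + a}{-3 + a}}$ ($f{\left(a \right)} = \frac{1}{a + \frac{a + 18}{a - 3}} = \frac{1}{a + \frac{18 + a}{-3 + a}}$)
$Z{\left(k \right)} = \left(6 + k\right)^{2}$
$Z{\left(f{\left(-4 \right)} \right)} \left(-29\right) + 20 = \left(6 + \frac{-3 - 4}{18 + \left(-4\right)^{2} - -8}\right)^{2} \left(-29\right) + 20 = \left(6 + \frac{1}{18 + 16 + 8} \left(-7\right)\right)^{2} \left(-29\right) + 20 = \left(6 + \frac{1}{42} \left(-7\right)\right)^{2} \left(-29\right) + 20 = \left(6 - \frac{1}{6}\right)^{2} \left(-29\right) + 20 = \left(\frac{35}{6}\right)^{2} \left(-29\right) + 20 = \frac{1225}{36} \left(-29\right) + 20 = - \frac{35525}{36} + 20 = - \frac{34805}{36}$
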